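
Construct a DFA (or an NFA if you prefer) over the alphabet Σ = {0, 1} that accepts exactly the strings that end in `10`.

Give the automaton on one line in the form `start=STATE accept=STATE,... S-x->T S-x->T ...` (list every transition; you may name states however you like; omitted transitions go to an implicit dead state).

Remember how much of `10` the current input suffix matches. State q0 means no match yet; q1 means the last symbol is `1`; q2 means the last 2 symbols are `10`. Only q2 accepts. On a mismatch, fall back to the longest proper suffix that is still a prefix of `10`.
With 3 states:
        0   1  
>  q0   q0  q1 
   q1   q2  q1 
 * q2   q0  q1 
(> = start, * = accepting)

start=q0 accept=q2 q0-0->q0 q0-1->q1 q1-0->q2 q1-1->q1 q2-0->q0 q2-1->q1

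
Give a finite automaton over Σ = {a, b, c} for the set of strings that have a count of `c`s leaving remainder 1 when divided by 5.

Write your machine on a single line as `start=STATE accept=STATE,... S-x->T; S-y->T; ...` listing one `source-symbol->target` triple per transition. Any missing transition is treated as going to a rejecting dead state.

Keep the running count of `c`s modulo 5: each `c` advances along the cycle s0 → s1 → s2 → s3 → s4 → s0 while other symbols loop. Accept at s1.
A 5-state machine:
        a   b   c  
>  s0   s0  s0  s1 
 * s1   s1  s1  s2 
   s2   s2  s2  s3 
   s3   s3  s3  s4 
   s4   s4  s4  s0 
(> = start, * = accepting)

start=s0; accept=s1; s0-a->s0; s0-b->s0; s0-c->s1; s1-a->s1; s1-b->s1; s1-c->s2; s2-a->s2; s2-b->s2; s2-c->s3; s3-a->s3; s3-b->s3; s3-c->s4; s4-a->s4; s4-b->s4; s4-c->s0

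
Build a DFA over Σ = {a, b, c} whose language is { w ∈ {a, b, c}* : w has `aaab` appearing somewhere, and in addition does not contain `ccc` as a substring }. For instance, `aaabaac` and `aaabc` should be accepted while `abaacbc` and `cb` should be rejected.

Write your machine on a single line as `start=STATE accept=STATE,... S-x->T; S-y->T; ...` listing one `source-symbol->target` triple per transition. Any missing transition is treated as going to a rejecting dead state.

Build one automaton per condition and run them in lockstep. The first has 5 states tracking whether and how much of `aaab` has been seen; the second has 4 states tracking partial matches of the forbidden pattern `ccc`. A product state is a pair (one from each), accepting exactly when both do.
With 14 states:
          a    b    c  
>  q0     q1   q0   q2 
   q1     q3   q0   q2 
   q2     q1   q0   q4 
   q3     q5   q0   q2 
   q4     q1   q0   q6 
   q5     q5   q7   q2 
   q6     q8   q6   q6 
 * q7     q7   q7   q9 
   q8    q10   q6   q6 
 * q9     q7   q7  q11 
   q10   q12   q6   q6 
 * q11    q7   q7  q13 
   q12   q12  q13   q6 
   q13   q13  q13  q13 
(> = start, * = accepting)

start=q0; accept=q7,q9,q11; q0-a->q1; q0-b->q0; q0-c->q2; q1-a->q3; q1-b->q0; q1-c->q2; q2-a->q1; q2-b->q0; q2-c->q4; q3-a->q5; q3-b->q0; q3-c->q2; q4-a->q1; q4-b->q0; q4-c->q6; q5-a->q5; q5-b->q7; q5-c->q2; q6-a->q8; q6-b->q6; q6-c->q6; q7-a->q7; q7-b->q7; q7-c->q9; q8-a->q10; q8-b->q6; q8-c->q6; q9-a->q7; q9-b->q7; q9-c->q11; q10-a->q12; q10-b->q6; q10-c->q6; q11-a->q7; q11-b->q7; q11-c->q13; q12-a->q12; q12-b->q13; q12-c->q6; q13-a->q13; q13-b->q13; q13-c->q13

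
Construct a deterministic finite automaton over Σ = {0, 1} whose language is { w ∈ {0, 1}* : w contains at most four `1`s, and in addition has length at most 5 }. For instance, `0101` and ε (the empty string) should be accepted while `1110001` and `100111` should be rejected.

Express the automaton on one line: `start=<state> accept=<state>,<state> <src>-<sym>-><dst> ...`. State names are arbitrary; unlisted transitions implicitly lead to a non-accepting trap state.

start=q0 accept=q0,q1,q2,q3,q4,q5,q6,q7,q8,q9 q0-0->q1 q0-1->q2 q1-0->q3 q1-1->q3 q2-0->q3 q2-1->q4 q3-0->q5 q3-1->q5 q4-0->q5 q4-1->q6 q5-0->q7 q5-1->q7 q6-0->q7 q6-1->q8 q7-0->q9 q7-1->q9 q8-0->q9 q8-1->q10 q9-0->q10 q9-1->q10 q10-0->q10 q10-1->q10

Run two small machines in parallel and take their product. The first has 6 states tracking the count of `1`s, saturating at 5; the second has 7 states tracking the input length, saturating at 6. A product state is a pair (one from each), accepting exactly when both do. After merging equivalent states the machine shrinks.
An 11-state machine:
          0    1  
>* q0     q1   q2 
 * q1     q3   q3 
 * q2     q3   q4 
 * q3     q5   q5 
 * q4     q5   q6 
 * q5     q7   q7 
 * q6     q7   q8 
 * q7     q9   q9 
 * q8     q9  q10 
 * q9    q10  q10 
   q10   q10  q10 
(> = start, * = accepting)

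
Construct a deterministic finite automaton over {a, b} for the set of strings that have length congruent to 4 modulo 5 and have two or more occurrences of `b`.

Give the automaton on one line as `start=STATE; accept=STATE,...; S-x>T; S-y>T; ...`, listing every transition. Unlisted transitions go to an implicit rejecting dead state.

start=S0; accept=S11; S0-a>S1; S0-b>S2; S1-a>S3; S1-b>S4; S2-a>S4; S2-b>S5; S3-a>S6; S3-b>S7; S4-a>S7; S4-b>S8; S5-a>S8; S5-b>S8; S6-a>S9; S6-b>S10; S7-a>S10; S7-b>S11; S8-a>S11; S8-b>S11; S9-a>S0; S9-b>S12; S10-a>S12; S10-b>S13; S11-a>S13; S11-b>S13; S12-a>S2; S12-b>S14; S13-a>S14; S13-b>S14; S14-a>S5; S14-b>S5

Handle the two conditions separately and then intersect. The first has 5 states tracking the input length modulo 5; the second has 4 states tracking the count of `b`s, saturating at 3. A product state is a pair (one from each), accepting exactly when both do. Minimizing collapses redundant product states.
          a    b  
>  S0     S1   S2 
   S1     S3   S4 
   S2     S4   S5 
   S3     S6   S7 
   S4     S7   S8 
   S5     S8   S8 
   S6     S9  S10 
   S7    S10  S11 
   S8    S11  S11 
   S9     S0  S12 
   S10   S12  S13 
 * S11   S13  S13 
   S12    S2  S14 
   S13   S14  S14 
   S14    S5   S5 
(> = start, * = accepting)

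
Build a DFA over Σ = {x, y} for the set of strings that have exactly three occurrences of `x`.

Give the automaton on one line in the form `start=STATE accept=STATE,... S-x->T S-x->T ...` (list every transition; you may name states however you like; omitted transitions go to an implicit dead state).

Only the number of `x`s matters, and only up to 4. Make a chain s0 → s1 → s2 → s3 → s4 advanced by each `x` (with s4 absorbing); every other symbol self-loops. The accepting set is {s3}.
A 5-state machine:
        x   y  
>  s0   s1  s0 
   s1   s2  s1 
   s2   s3  s2 
 * s3   s4  s3 
   s4   s4  s4 
(> = start, * = accepting)

start=s0 accept=s3 s0-x->s1 s0-y->s0 s1-x->s2 s1-y->s1 s2-x->s3 s2-y->s2 s3-x->s4 s3-y->s3 s4-x->s4 s4-y->s4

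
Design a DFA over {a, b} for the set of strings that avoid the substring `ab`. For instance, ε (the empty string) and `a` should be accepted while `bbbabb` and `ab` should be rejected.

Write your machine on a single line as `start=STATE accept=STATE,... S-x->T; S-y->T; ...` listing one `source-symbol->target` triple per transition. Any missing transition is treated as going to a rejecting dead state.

start=q0; accept=q0,q1; q0-a->q1; q0-b->q0; q1-a->q1; q1-b->q2; q2-a->q2; q2-b->q2

Track partial matches of the forbidden pattern `ab`. State q2 is a dead state reached once `ab` has occurred; every other state accepts. q0 means no part of `ab` is currently matched.
3 states suffice.
        a   b  
>* q0   q1  q0 
 * q1   q1  q2 
   q2   q2  q2 
(> = start, * = accepting)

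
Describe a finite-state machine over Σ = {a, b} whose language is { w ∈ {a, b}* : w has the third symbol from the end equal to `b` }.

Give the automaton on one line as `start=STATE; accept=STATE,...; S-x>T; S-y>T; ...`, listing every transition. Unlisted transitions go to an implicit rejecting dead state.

Because acceptance depends on a position counted from the end, the machine has to buffer the most recent 3 symbols. Make each state the string of the last up-to-3 symbols read; on input `x` shift the window left and append `x`. Accept when the buffered window has length 3 and begins with `b`.
A 15-state machine:
          a    b  
>  q0     q1   q2 
   q1     q3   q4 
   q2     q5   q6 
   q3     q7   q8 
   q4     q9  q10 
   q5    q11  q12 
   q6    q13  q14 
   q7     q7   q8 
   q8     q9  q10 
   q9    q11  q12 
   q10   q13  q14 
 * q11    q7   q8 
 * q12    q9  q10 
 * q13   q11  q12 
 * q14   q13  q14 
(> = start, * = accepting)

start=q0; accept=q11,q12,q13,q14; q0-a>q1; q0-b>q2; q1-a>q3; q1-b>q4; q2-a>q5; q2-b>q6; q3-a>q7; q3-b>q8; q4-a>q9; q4-b>q10; q5-a>q11; q5-b>q12; q6-a>q13; q6-b>q14; q7-a>q7; q7-b>q8; q8-a>q9; q8-b>q10; q9-a>q11; q9-b>q12; q10-a>q13; q10-b>q14; q11-a>q7; q11-b>q8; q12-a>q9; q12-b>q10; q13-a>q11; q13-b>q12; q14-a>q13; q14-b>q14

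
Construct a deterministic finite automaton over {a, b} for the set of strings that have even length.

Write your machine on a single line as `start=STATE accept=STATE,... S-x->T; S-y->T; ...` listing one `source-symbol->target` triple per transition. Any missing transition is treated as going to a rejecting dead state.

start=q0; accept=q0; q0-a->q1; q0-b->q1; q1-a->q0; q1-b->q0

Count input length modulo 2: every symbol advances one step around the cycle q0 → q1 → q0. Accept at q0.
A 2-state machine:
        a   b  
>* q0   q1  q1 
   q1   q0  q0 
(> = start, * = accepting)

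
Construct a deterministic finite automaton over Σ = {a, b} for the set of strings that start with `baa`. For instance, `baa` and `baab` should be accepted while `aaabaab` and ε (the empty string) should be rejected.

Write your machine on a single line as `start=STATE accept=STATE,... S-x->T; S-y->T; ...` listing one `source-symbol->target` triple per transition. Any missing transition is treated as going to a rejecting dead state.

Check the first 3 symbols one by one: S0 through S2 record how many have matched `baa` so far; any wrong symbol goes to the dead state S4. After all 3 match we enter the accepting sink S3.
With 5 states:
        a   b  
>  S0   S4  S1 
   S1   S2  S4 
   S2   S3  S4 
 * S3   S3  S3 
   S4   S4  S4 
(> = start, * = accepting)

start=S0; accept=S3; S0-a->S4; S0-b->S1; S1-a->S2; S1-b->S4; S2-a->S3; S2-b->S4; S3-a->S3; S3-b->S3; S4-a->S4; S4-b->S4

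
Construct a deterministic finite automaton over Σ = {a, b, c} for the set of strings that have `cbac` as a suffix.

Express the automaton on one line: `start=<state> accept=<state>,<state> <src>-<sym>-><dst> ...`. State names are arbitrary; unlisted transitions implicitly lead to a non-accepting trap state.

Remember how much of `cbac` the current input suffix matches. State s0 means no match yet; s1 means the last symbol is `c`; s2 means the last 2 symbols are `cb`; s3 means the last 3 symbols are `cba`; s4 means the last 4 symbols are `cbac`. Only s4 accepts. On a mismatch, fall back to the longest proper suffix that is still a prefix of `cbac`.
5 states suffice.
        a   b   c  
>  s0   s0  s0  s1 
   s1   s0  s2  s1 
   s2   s3  s0  s1 
   s3   s0  s0  s4 
 * s4   s0  s2  s1 
(> = start, * = accepting)

start=s0 accept=s4 s0-a->s0 s0-b->s0 s0-c->s1 s1-a->s0 s1-b->s2 s1-c->s1 s2-a->s3 s2-b->s0 s2-c->s1 s3-a->s0 s3-b->s0 s3-c->s4 s4-a->s0 s4-b->s2 s4-c->s1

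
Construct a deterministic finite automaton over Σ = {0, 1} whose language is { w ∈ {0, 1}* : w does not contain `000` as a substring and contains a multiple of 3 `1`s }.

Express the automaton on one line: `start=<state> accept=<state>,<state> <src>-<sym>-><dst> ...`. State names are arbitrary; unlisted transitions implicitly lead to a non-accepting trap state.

Run two small machines in parallel and take their product. The first has 4 states tracking partial matches of the forbidden pattern `000`; the second has 3 states tracking the count of `1`s modulo 3. A product state is a pair (one from each), accepting exactly when both do. Equivalent product states are then merged.
A 10-state machine:
        0   1  
>* q0   q1  q2 
 * q1   q3  q2 
   q2   q4  q5 
 * q3   q6  q2 
   q4   q7  q5 
   q5   q8  q0 
   q6   q6  q6 
   q7   q6  q5 
   q8   q9  q0 
   q9   q6  q0 
(> = start, * = accepting)

start=q0 accept=q0,q1,q3 q0-0->q1 q0-1->q2 q1-0->q3 q1-1->q2 q2-0->q4 q2-1->q5 q3-0->q6 q3-1->q2 q4-0->q7 q4-1->q5 q5-0->q8 q5-1->q0 q6-0->q6 q6-1->q6 q7-0->q6 q7-1->q5 q8-0->q9 q8-1->q0 q9-0->q6 q9-1->q0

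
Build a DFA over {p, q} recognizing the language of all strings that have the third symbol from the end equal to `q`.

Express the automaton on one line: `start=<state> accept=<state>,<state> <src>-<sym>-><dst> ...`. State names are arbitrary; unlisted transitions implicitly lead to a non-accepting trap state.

A DFA must remember the last 3 symbols (since which symbol is third-to-last isn't known until the input ends). Use one state per possible window of the last ≤3 symbols; accept from those whose window starts with `q`.
          p    q  
>  S0     S1   S2 
   S1     S3   S4 
   S2     S5   S6 
   S3     S7   S8 
   S4     S9  S10 
   S5    S11  S12 
   S6    S13  S14 
   S7     S7   S8 
   S8     S9  S10 
   S9    S11  S12 
   S10   S13  S14 
 * S11    S7   S8 
 * S12    S9  S10 
 * S13   S11  S12 
 * S14   S13  S14 
(> = start, * = accepting)

start=S0 accept=S11,S12,S13,S14 S0-p->S1 S0-q->S2 S1-p->S3 S1-q->S4 S2-p->S5 S2-q->S6 S3-p->S7 S3-q->S8 S4-p->S9 S4-q->S10 S5-p->S11 S5-q->S12 S6-p->S13 S6-q->S14 S7-p->S7 S7-q->S8 S8-p->S9 S8-q->S10 S9-p->S11 S9-q->S12 S10-p->S13 S10-q->S14 S11-p->S7 S11-q->S8 S12-p->S9 S12-q->S10 S13-p->S11 S13-q->S12 S14-p->S13 S14-q->S14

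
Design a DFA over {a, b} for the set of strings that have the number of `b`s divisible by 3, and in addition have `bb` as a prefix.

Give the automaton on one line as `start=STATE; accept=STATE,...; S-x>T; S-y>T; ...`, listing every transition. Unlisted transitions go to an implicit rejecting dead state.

Handle the two conditions separately and then intersect. One (3 states) tracks the count of `b`s modulo 3; the other (4 states) tracks whether the input so far still matches the prefix `bb`. Each combined state is a pair, one component from each; accept when both components accept. Minimizing collapses redundant product states.
With 6 states:
        a   b  
>  S0   S1  S2 
   S1   S1  S1 
   S2   S1  S3 
   S3   S3  S4 
 * S4   S4  S5 
   S5   S5  S3 
(> = start, * = accepting)

start=S0; accept=S4; S0-a>S1; S0-b>S2; S1-a>S1; S1-b>S1; S2-a>S1; S2-b>S3; S3-a>S3; S3-b>S4; S4-a>S4; S4-b>S5; S5-a>S5; S5-b>S3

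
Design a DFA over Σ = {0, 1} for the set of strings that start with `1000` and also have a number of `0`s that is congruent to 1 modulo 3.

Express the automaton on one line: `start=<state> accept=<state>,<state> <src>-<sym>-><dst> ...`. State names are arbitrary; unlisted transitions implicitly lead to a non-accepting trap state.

start=A accept=G A-0->B A-1->C B-0->B B-1->B C-0->D C-1->B D-0->E D-1->B E-0->F E-1->B F-0->G F-1->F G-0->H G-1->G H-0->F H-1->H

Run two small machines in parallel and take their product. The first has 6 states tracking whether the input so far still matches the prefix `1000`; the second has 3 states tracking the count of `0`s modulo 3. A product state is a pair (one from each), accepting exactly when both do. Minimizing collapses redundant product states.
With 8 states:
       0  1 
>  A   B  C 
   B   B  B 
   C   D  B 
   D   E  B 
   E   F  B 
   F   G  F 
 * G   H  G 
   H   F  H 
(> = start, * = accepting)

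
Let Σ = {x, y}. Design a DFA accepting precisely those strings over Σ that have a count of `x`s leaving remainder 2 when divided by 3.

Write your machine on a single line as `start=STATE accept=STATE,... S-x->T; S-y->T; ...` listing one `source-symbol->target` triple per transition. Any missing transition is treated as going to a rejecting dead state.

start=q0; accept=q2; q0-x->q1; q0-y->q0; q1-x->q2; q1-y->q1; q2-x->q0; q2-y->q2

The only thing that matters is how many `x`s have appeared, reduced mod 3. Use one state per residue: q0 for 0, …, q2 for 2. Reading `x` moves to the next residue; anything else stays put. q2 is accepting.
With 3 states:
        x   y  
>  q0   q1  q0 
   q1   q2  q1 
 * q2   q0  q2 
(> = start, * = accepting)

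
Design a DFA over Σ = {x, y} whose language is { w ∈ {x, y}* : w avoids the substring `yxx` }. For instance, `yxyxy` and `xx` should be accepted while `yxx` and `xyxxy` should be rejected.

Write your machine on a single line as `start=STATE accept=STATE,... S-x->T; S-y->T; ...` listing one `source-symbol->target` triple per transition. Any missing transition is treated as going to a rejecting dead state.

start=q0; accept=q0,q1,q2; q0-x->q0; q0-y->q1; q1-x->q2; q1-y->q1; q2-x->q3; q2-y->q1; q3-x->q3; q3-y->q3

Track partial matches of the forbidden pattern `yxx`. State q3 is a dead state reached once `yxx` has occurred; every other state accepts. q0 means no part of `yxx` is currently matched.
4 states suffice.
        x   y  
>* q0   q0  q1 
 * q1   q2  q1 
 * q2   q3  q1 
   q3   q3  q3 
(> = start, * = accepting)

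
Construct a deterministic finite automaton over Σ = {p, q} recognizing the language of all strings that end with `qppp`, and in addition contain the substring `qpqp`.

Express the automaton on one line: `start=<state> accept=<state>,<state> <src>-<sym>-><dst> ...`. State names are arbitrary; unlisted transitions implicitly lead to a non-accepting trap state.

Handle the two conditions separately and then intersect. One (5 states) tracks how much of the suffix `qppp` has currently been matched; the other (5 states) tracks whether and how much of `qpqp` has been seen. Each combined state is a pair, one component from each; accept when both components accept. Minimizing collapses redundant product states.
A 9-state machine:
        p   q  
>  s0   s0  s1 
   s1   s2  s1 
   s2   s0  s3 
   s3   s4  s1 
   s4   s5  s6 
   s5   s7  s6 
   s6   s4  s6 
 * s7   s8  s6 
   s8   s8  s6 
(> = start, * = accepting)

start=s0 accept=s7 s0-p->s0 s0-q->s1 s1-p->s2 s1-q->s1 s2-p->s0 s2-q->s3 s3-p->s4 s3-q->s1 s4-p->s5 s4-q->s6 s5-p->s7 s5-q->s6 s6-p->s4 s6-q->s6 s7-p->s8 s7-q->s6 s8-p->s8 s8-q->s6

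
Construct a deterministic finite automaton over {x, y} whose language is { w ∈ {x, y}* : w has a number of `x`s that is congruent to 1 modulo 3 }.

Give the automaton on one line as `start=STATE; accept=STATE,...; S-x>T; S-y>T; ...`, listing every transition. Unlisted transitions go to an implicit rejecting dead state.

Keep the running count of `x`s modulo 3: each `x` advances along the cycle q0 → q1 → q2 → q0 while other symbols loop. Accept at q1.
With 3 states:
        x   y  
>  q0   q1  q0 
 * q1   q2  q1 
   q2   q0  q2 
(> = start, * = accepting)

start=q0; accept=q1; q0-x>q1; q0-y>q0; q1-x>q2; q1-y>q1; q2-x>q0; q2-y>q2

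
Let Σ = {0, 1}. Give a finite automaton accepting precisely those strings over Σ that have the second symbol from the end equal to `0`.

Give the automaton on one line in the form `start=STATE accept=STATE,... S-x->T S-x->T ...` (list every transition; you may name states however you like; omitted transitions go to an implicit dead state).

start=s0 accept=s3,s4 s0-0->s1 s0-1->s2 s1-0->s3 s1-1->s4 s2-0->s5 s2-1->s6 s3-0->s3 s3-1->s4 s4-0->s5 s4-1->s6 s5-0->s3 s5-1->s4 s6-0->s5 s6-1->s6

Because acceptance depends on a position counted from the end, the machine has to buffer the most recent 2 symbols. Make each state the string of the last up-to-2 symbols read; on input `x` shift the window left and append `x`. Accept when the buffered window has length 2 and begins with `0`.
With 7 states:
        0   1  
>  s0   s1  s2 
   s1   s3  s4 
   s2   s5  s6 
 * s3   s3  s4 
 * s4   s5  s6 
   s5   s3  s4 
   s6   s5  s6 
(> = start, * = accepting)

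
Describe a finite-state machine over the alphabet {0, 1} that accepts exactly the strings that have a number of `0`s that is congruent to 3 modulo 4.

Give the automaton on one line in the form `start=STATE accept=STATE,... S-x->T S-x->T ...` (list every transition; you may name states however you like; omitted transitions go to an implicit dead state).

start=q0 accept=q3 q0-0->q1 q0-1->q0 q1-0->q2 q1-1->q1 q2-0->q3 q2-1->q2 q3-0->q0 q3-1->q3

Keep the running count of `0`s modulo 4: each `0` advances along the cycle q0 → q1 → q2 → q3 → q0 while other symbols loop. Accept at q3.
A 4-state machine:
        0   1  
>  q0   q1  q0 
   q1   q2  q1 
   q2   q3  q2 
 * q3   q0  q3 
(> = start, * = accepting)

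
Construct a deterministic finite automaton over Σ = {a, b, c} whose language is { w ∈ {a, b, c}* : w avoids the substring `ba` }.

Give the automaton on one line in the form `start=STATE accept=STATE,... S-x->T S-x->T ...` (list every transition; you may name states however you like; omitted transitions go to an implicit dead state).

This is the complement of 'contains `ba`'. Use the same substring-matching states — s0 through s2 holding how much of `ba` has just been matched — but flip the accepting set: everything except the trap s2 accepts.
With 3 states:
        a   b   c  
>* s0   s0  s1  s0 
 * s1   s2  s1  s0 
   s2   s2  s2  s2 
(> = start, * = accepting)

start=s0 accept=s0,s1 s0-a->s0 s0-b->s1 s0-c->s0 s1-a->s2 s1-b->s1 s1-c->s0 s2-a->s2 s2-b->s2 s2-c->s2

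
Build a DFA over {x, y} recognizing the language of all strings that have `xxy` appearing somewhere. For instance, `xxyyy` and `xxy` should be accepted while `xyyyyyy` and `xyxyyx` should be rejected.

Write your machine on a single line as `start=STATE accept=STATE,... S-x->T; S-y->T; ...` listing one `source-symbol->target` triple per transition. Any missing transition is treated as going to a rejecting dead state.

start=S0; accept=S3; S0-x->S1; S0-y->S0; S1-x->S2; S1-y->S0; S2-x->S2; S2-y->S3; S3-x->S3; S3-y->S3

Track how much of `xxy` has been matched so far: state S0 is no progress, S3 is the absorbing accept state reached once `xxy` has occurred. Intermediate states record partial matches; on a mismatch, fall back to the longest reusable overlap.
A 4-state machine:
        x   y  
>  S0   S1  S0 
   S1   S2  S0 
   S2   S2  S3 
 * S3   S3  S3 
(> = start, * = accepting)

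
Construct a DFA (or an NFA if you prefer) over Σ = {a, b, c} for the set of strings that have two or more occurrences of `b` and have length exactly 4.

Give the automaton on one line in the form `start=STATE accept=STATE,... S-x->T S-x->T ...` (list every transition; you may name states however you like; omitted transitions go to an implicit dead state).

start=q0 accept=q9 q0-a->q1 q0-b->q2 q0-c->q1 q1-a->q3 q1-b->q4 q1-c->q3 q2-a->q4 q2-b->q5 q2-c->q4 q3-a->q6 q3-b->q7 q3-c->q6 q4-a->q7 q4-b->q8 q4-c->q7 q5-a->q8 q5-b->q8 q5-c->q8 q6-a->q6 q6-b->q6 q6-c->q6 q7-a->q6 q7-b->q9 q7-c->q6 q8-a->q9 q8-b->q9 q8-c->q9 q9-a->q6 q9-b->q6 q9-c->q6

Handle the two conditions separately and then intersect. One (4 states) tracks the count of `b`s, saturating at 3; the other (6 states) tracks the input length, saturating at 5. Each combined state is a pair, one component from each; accept when both components accept. Equivalent product states are then merged.
A 10-state machine:
        a   b   c  
>  q0   q1  q2  q1 
   q1   q3  q4  q3 
   q2   q4  q5  q4 
   q3   q6  q7  q6 
   q4   q7  q8  q7 
   q5   q8  q8  q8 
   q6   q6  q6  q6 
   q7   q6  q9  q6 
   q8   q9  q9  q9 
 * q9   q6  q6  q6 
(> = start, * = accepting)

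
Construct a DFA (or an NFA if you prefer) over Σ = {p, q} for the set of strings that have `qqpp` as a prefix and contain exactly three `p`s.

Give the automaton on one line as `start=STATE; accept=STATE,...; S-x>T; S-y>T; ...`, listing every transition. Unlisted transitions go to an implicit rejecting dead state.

start=S0; accept=S10; S0-p>S1; S0-q>S2; S1-p>S3; S1-q>S1; S2-p>S1; S2-q>S4; S3-p>S5; S3-q>S3; S4-p>S6; S4-q>S7; S5-p>S8; S5-q>S5; S6-p>S9; S6-q>S1; S7-p>S1; S7-q>S7; S8-p>S8; S8-q>S8; S9-p>S10; S9-q>S9; S10-p>S11; S10-q>S10; S11-p>S11; S11-q>S11

Build one automaton per condition and run them in lockstep. One (6 states) tracks whether the input so far still matches the prefix `qqpp`; the other (5 states) tracks the count of `p`s, saturating at 4. Each combined state is a pair, one component from each; accept when both components accept.
A 12-state machine:
          p    q  
>  S0     S1   S2 
   S1     S3   S1 
   S2     S1   S4 
   S3     S5   S3 
   S4     S6   S7 
   S5     S8   S5 
   S6     S9   S1 
   S7     S1   S7 
   S8     S8   S8 
   S9    S10   S9 
 * S10   S11  S10 
   S11   S11  S11 
(> = start, * = accepting)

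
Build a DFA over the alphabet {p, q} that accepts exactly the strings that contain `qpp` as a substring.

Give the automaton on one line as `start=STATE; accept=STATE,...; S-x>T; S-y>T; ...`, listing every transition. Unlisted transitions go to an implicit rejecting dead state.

Track how much of `qpp` has been matched so far: state S0 is no progress, S3 is the absorbing accept state reached once `qpp` has occurred. Intermediate states record partial matches; on a mismatch, fall back to the longest reusable overlap.
        p   q  
>  S0   S0  S1 
   S1   S2  S1 
   S2   S3  S1 
 * S3   S3  S3 
(> = start, * = accepting)

start=S0; accept=S3; S0-p>S0; S0-q>S1; S1-p>S2; S1-q>S1; S2-p>S3; S2-q>S1; S3-p>S3; S3-q>S3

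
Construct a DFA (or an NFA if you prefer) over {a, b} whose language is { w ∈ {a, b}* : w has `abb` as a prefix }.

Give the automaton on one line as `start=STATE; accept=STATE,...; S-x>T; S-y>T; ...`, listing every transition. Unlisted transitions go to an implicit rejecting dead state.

start=q0; accept=q3; q0-a>q1; q0-b>q4; q1-a>q4; q1-b>q2; q2-a>q4; q2-b>q3; q3-a>q3; q3-b>q3; q4-a>q4; q4-b>q4

Walk along `abb` while the input agrees: from q0 take `a` to q1, and so on. Any deviation drops to the rejecting sink q4. Once q3 is reached the prefix is confirmed and every continuation is accepted.
        a   b  
>  q0   q1  q4 
   q1   q4  q2 
   q2   q4  q3 
 * q3   q3  q3 
   q4   q4  q4 
(> = start, * = accepting)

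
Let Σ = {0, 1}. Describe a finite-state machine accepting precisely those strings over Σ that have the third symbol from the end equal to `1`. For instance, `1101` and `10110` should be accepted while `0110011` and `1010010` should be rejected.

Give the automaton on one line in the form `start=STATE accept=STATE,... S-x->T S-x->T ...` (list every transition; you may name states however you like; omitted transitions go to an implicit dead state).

A DFA must remember the last 3 symbols (since which symbol is third-to-last isn't known until the input ends). Use one state per possible window of the last ≤3 symbols; accept from those whose window starts with `1`.
15 states suffice.
       0  1 
>  A   B  C 
   B   D  E 
   C   F  G 
   D   H  I 
   E   J  K 
   F   L  M 
   G   N  O 
   H   H  I 
   I   J  K 
   J   L  M 
   K   N  O 
 * L   H  I 
 * M   J  K 
 * N   L  M 
 * O   N  O 
(> = start, * = accepting)

start=A accept=L,M,N,O A-0->B A-1->C B-0->D B-1->E C-0->F C-1->G D-0->H D-1->I E-0->J E-1->K F-0->L F-1->M G-0->N G-1->O H-0->H H-1->I I-0->J I-1->K J-0->L J-1->M K-0->N K-1->O L-0->H L-1->I M-0->J M-1->K N-0->L N-1->M O-0->N O-1->O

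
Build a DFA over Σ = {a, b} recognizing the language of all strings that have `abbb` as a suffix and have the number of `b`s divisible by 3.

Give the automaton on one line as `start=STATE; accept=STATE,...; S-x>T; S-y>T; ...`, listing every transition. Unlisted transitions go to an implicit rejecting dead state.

start=s0; accept=s9; s0-a>s1; s0-b>s2; s1-a>s1; s1-b>s3; s2-a>s4; s2-b>s5; s3-a>s4; s3-b>s6; s4-a>s4; s4-b>s7; s5-a>s8; s5-b>s0; s6-a>s8; s6-b>s9; s7-a>s8; s7-b>s10; s8-a>s8; s8-b>s11; s9-a>s1; s9-b>s2; s10-a>s1; s10-b>s12; s11-a>s1; s11-b>s13; s12-a>s4; s12-b>s5; s13-a>s4; s13-b>s14; s14-a>s8; s14-b>s0

Run two small machines in parallel and take their product. One (5 states) tracks how much of the suffix `abbb` has currently been matched; the other (3 states) tracks the count of `b`s modulo 3. Each combined state is a pair, one component from each; accept when both components accept.
With 15 states:
          a    b  
>  s0     s1   s2 
   s1     s1   s3 
   s2     s4   s5 
   s3     s4   s6 
   s4     s4   s7 
   s5     s8   s0 
   s6     s8   s9 
   s7     s8  s10 
   s8     s8  s11 
 * s9     s1   s2 
   s10    s1  s12 
   s11    s1  s13 
   s12    s4   s5 
   s13    s4  s14 
   s14    s8   s0 
(> = start, * = accepting)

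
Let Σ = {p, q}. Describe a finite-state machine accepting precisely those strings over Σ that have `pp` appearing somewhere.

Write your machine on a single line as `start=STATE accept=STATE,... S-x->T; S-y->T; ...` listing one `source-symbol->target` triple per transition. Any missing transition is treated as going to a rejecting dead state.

Track how much of `pp` has been matched so far: state s0 is no progress, s2 is the absorbing accept state reached once `pp` has occurred. Intermediate states record partial matches; on a mismatch, fall back to the longest reusable overlap.
        p   q  
>  s0   s1  s0 
   s1   s2  s0 
 * s2   s2  s2 
(> = start, * = accepting)

start=s0; accept=s2; s0-p->s1; s0-q->s0; s1-p->s2; s1-q->s0; s2-p->s2; s2-q->s2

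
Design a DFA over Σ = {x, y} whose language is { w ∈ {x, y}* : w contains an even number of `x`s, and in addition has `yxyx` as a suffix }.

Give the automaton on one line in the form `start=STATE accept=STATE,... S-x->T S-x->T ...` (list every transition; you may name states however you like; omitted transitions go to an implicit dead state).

start=q0 accept=q5 q0-x->q1 q0-y->q2 q1-x->q0 q1-y->q1 q2-x->q3 q2-y->q2 q3-x->q0 q3-y->q4 q4-x->q5 q4-y->q1 q5-x->q1 q5-y->q2

Build one automaton per condition and run them in lockstep. The first has 2 states tracking the count of `x`s modulo 2; the second has 5 states tracking how much of the suffix `yxyx` has currently been matched. A product state is a pair (one from each), accepting exactly when both do. After merging equivalent states the machine shrinks.
6 states suffice.
        x   y  
>  q0   q1  q2 
   q1   q0  q1 
   q2   q3  q2 
   q3   q0  q4 
   q4   q5  q1 
 * q5   q1  q2 
(> = start, * = accepting)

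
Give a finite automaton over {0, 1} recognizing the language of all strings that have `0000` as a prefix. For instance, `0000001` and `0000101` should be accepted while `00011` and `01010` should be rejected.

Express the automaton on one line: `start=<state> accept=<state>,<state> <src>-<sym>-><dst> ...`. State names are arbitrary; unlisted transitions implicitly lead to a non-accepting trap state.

Walk along `0000` while the input agrees: from q0 take `0` to q1, and so on. Any deviation drops to the rejecting sink q5. Once q4 is reached the prefix is confirmed and every continuation is accepted.
        0   1  
>  q0   q1  q5 
   q1   q2  q5 
   q2   q3  q5 
   q3   q4  q5 
 * q4   q4  q4 
   q5   q5  q5 
(> = start, * = accepting)

start=q0 accept=q4 q0-0->q1 q0-1->q5 q1-0->q2 q1-1->q5 q2-0->q3 q2-1->q5 q3-0->q4 q3-1->q5 q4-0->q4 q4-1->q4 q5-0->q5 q5-1->q5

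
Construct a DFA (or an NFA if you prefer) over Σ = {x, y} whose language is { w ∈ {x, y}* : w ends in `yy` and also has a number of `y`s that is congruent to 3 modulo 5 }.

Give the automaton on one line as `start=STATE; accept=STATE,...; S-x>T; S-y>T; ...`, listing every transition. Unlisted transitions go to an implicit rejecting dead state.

start=S0; accept=S4; S0-x>S0; S0-y>S1; S1-x>S1; S1-y>S2; S2-x>S3; S2-y>S4; S3-x>S3; S3-y>S5; S4-x>S5; S4-y>S6; S5-x>S5; S5-y>S6; S6-x>S6; S6-y>S0

Build one automaton per condition and run them in lockstep. One (3 states) tracks how much of the suffix `yy` has currently been matched; the other (5 states) tracks the count of `y`s modulo 5. Each combined state is a pair, one component from each; accept when both components accept. Minimizing collapses redundant product states.
A 7-state machine:
        x   y  
>  S0   S0  S1 
   S1   S1  S2 
   S2   S3  S4 
   S3   S3  S5 
 * S4   S5  S6 
   S5   S5  S6 
   S6   S6  S0 
(> = start, * = accepting)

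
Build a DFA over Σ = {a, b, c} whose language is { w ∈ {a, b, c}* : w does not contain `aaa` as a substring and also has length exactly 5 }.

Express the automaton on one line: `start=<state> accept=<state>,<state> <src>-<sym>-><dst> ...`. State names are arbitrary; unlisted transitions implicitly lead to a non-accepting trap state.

Build one automaton per condition and run them in lockstep. The first has 4 states tracking partial matches of the forbidden pattern `aaa`; the second has 7 states tracking the input length, saturating at 6. A product state is a pair (one from each), accepting exactly when both do.
22 states suffice.
          a    b    c  
>  S0     S1   S2   S2 
   S1     S3   S4   S4 
   S2     S5   S4   S4 
   S3     S6   S7   S7 
   S4     S8   S7   S7 
   S5     S9   S7   S7 
   S6    S10  S10  S10 
   S7    S11  S12  S12 
   S8    S13  S12  S12 
   S9    S10  S12  S12 
   S10   S14  S14  S14 
   S11   S15  S16  S16 
   S12   S17  S16  S16 
   S13   S14  S16  S16 
   S14   S18  S18  S18 
 * S15   S18  S19  S19 
 * S16   S20  S19  S19 
 * S17   S21  S19  S19 
   S18   S18  S18  S18 
   S19   S20  S19  S19 
   S20   S21  S19  S19 
   S21   S18  S19  S19 
(> = start, * = accepting)

start=S0 accept=S15,S16,S17 S0-a->S1 S0-b->S2 S0-c->S2 S1-a->S3 S1-b->S4 S1-c->S4 S2-a->S5 S2-b->S4 S2-c->S4 S3-a->S6 S3-b->S7 S3-c->S7 S4-a->S8 S4-b->S7 S4-c->S7 S5-a->S9 S5-b->S7 S5-c->S7 S6-a->S10 S6-b->S10 S6-c->S10 S7-a->S11 S7-b->S12 S7-c->S12 S8-a->S13 S8-b->S12 S8-c->S12 S9-a->S10 S9-b->S12 S9-c->S12 S10-a->S14 S10-b->S14 S10-c->S14 S11-a->S15 S11-b->S16 S11-c->S16 S12-a->S17 S12-b->S16 S12-c->S16 S13-a->S14 S13-b->S16 S13-c->S16 S14-a->S18 S14-b->S18 S14-c->S18 S15-a->S18 S15-b->S19 S15-c->S19 S16-a->S20 S16-b->S19 S16-c->S19 S17-a->S21 S17-b->S19 S17-c->S19 S18-a->S18 S18-b->S18 S18-c->S18 S19-a->S20 S19-b->S19 S19-c->S19 S20-a->S21 S20-b->S19 S20-c->S19 S21-a->S18 S21-b->S19 S21-c->S19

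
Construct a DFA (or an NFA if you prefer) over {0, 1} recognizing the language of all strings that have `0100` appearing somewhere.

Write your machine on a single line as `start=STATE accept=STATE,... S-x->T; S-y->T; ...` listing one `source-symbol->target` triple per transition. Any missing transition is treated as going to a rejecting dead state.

start=q0; accept=q4; q0-0->q1; q0-1->q0; q1-0->q1; q1-1->q2; q2-0->q3; q2-1->q0; q3-0->q4; q3-1->q2; q4-0->q4; q4-1->q4

States q0..q3 record the length of the longest prefix of `0100` that matches the current input suffix. Reaching q4 means `0100` has been seen, and we stay there forever. Accept from q4.
5 states suffice.
        0   1  
>  q0   q1  q0 
   q1   q1  q2 
   q2   q3  q0 
   q3   q4  q2 
 * q4   q4  q4 
(> = start, * = accepting)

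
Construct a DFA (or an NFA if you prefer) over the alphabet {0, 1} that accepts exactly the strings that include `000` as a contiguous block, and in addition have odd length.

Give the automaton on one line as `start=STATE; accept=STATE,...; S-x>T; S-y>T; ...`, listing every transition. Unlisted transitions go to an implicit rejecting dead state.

Run two small machines in parallel and take their product. One (4 states) tracks whether and how much of `000` has been seen; the other (2 states) tracks the input length modulo 2. Each combined state is a pair, one component from each; accept when both components accept.
8 states suffice.
        0   1  
>  S0   S1  S2 
   S1   S3  S0 
   S2   S4  S0 
   S3   S5  S2 
   S4   S6  S2 
 * S5   S7  S7 
   S6   S7  S0 
   S7   S5  S5 
(> = start, * = accepting)

start=S0; accept=S5; S0-0>S1; S0-1>S2; S1-0>S3; S1-1>S0; S2-0>S4; S2-1>S0; S3-0>S5; S3-1>S2; S4-0>S6; S4-1>S2; S5-0>S7; S5-1>S7; S6-0>S7; S6-1>S0; S7-0>S5; S7-1>S5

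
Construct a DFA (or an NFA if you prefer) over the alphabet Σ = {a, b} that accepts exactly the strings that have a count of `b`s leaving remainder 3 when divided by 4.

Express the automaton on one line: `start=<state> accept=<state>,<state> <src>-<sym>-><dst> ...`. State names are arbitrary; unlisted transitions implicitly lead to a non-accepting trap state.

Keep the running count of `b`s modulo 4: each `b` advances along the cycle q0 → q1 → q2 → q3 → q0 while other symbols loop. Accept at q3.
A 4-state machine:
        a   b  
>  q0   q0  q1 
   q1   q1  q2 
   q2   q2  q3 
 * q3   q3  q0 
(> = start, * = accepting)

start=q0 accept=q3 q0-a->q0 q0-b->q1 q1-a->q1 q1-b->q2 q2-a->q2 q2-b->q3 q3-a->q3 q3-b->q0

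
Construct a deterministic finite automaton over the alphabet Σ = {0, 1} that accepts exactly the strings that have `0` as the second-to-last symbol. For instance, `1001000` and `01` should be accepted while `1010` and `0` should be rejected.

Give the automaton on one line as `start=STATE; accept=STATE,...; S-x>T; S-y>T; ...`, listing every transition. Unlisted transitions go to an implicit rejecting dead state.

A DFA must remember the last 2 symbols (since which symbol is second-to-last isn't known until the input ends). Use one state per possible window of the last ≤2 symbols; accept from those whose window starts with `0`.
        0   1  
>  s0   s1  s2 
   s1   s3  s4 
   s2   s5  s6 
 * s3   s3  s4 
 * s4   s5  s6 
   s5   s3  s4 
   s6   s5  s6 
(> = start, * = accepting)

start=s0; accept=s3,s4; s0-0>s1; s0-1>s2; s1-0>s3; s1-1>s4; s2-0>s5; s2-1>s6; s3-0>s3; s3-1>s4; s4-0>s5; s4-1>s6; s5-0>s3; s5-1>s4; s6-0>s5; s6-1>s6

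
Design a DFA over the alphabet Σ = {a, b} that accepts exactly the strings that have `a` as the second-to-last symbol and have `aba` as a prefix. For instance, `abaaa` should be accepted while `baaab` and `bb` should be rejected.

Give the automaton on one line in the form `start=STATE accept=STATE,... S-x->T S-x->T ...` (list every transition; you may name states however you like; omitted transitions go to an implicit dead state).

start=S0 accept=S5,S6 S0-a->S1 S0-b->S2 S1-a->S2 S1-b->S3 S2-a->S2 S2-b->S2 S3-a->S4 S3-b->S2 S4-a->S5 S4-b->S6 S5-a->S5 S5-b->S6 S6-a->S4 S6-b->S7 S7-a->S4 S7-b->S7

Run two small machines in parallel and take their product. The first has 7 states tracking the last 2 symbols read; the second has 5 states tracking whether the input so far still matches the prefix `aba`. A product state is a pair (one from each), accepting exactly when both do. After merging equivalent states the machine shrinks.
        a   b  
>  S0   S1  S2 
   S1   S2  S3 
   S2   S2  S2 
   S3   S4  S2 
   S4   S5  S6 
 * S5   S5  S6 
 * S6   S4  S7 
   S7   S4  S7 
(> = start, * = accepting)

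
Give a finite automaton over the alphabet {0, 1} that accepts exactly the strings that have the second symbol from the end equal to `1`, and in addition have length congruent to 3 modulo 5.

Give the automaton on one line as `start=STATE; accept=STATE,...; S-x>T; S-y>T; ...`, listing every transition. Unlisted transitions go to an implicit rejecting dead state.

start=A; accept=J,K; A-0>B; A-1>C; B-0>D; B-1>E; C-0>F; C-1>G; D-0>H; D-1>I; E-0>J; E-1>K; F-0>H; F-1>I; G-0>J; G-1>K; H-0>L; H-1>M; I-0>N; I-1>O; J-0>L; J-1>M; K-0>N; K-1>O; L-0>P; L-1>Q; M-0>R; M-1>S; N-0>P; N-1>Q; O-0>R; O-1>S; P-0>T; P-1>U; Q-0>V; Q-1>W; R-0>T; R-1>U; S-0>V; S-1>W; T-0>D; T-1>E; U-0>F; U-1>G; V-0>D; V-1>E; W-0>F; W-1>G

Build one automaton per condition and run them in lockstep. One (7 states) tracks the last 2 symbols read; the other (5 states) tracks the input length modulo 5. Each combined state is a pair, one component from each; accept when both components accept.
       0  1 
>  A   B  C 
   B   D  E 
   C   F  G 
   D   H  I 
   E   J  K 
   F   H  I 
   G   J  K 
   H   L  M 
   I   N  O 
 * J   L  M 
 * K   N  O 
   L   P  Q 
   M   R  S 
   N   P  Q 
   O   R  S 
   P   T  U 
   Q   V  W 
   R   T  U 
   S   V  W 
   T   D  E 
   U   F  G 
   V   D  E 
   W   F  G 
(> = start, * = accepting)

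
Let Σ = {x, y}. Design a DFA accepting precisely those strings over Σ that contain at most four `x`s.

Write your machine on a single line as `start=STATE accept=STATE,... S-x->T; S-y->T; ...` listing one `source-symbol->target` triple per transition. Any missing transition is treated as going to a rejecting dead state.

Count `x`s, saturating at 5: states S0 through S4 mean 0 through 4 `x`s seen; S5 means more than 4. Each `x` increments (capped at S5); other symbols loop. Accept from {S0, S1, S2, S3, S4}.
6 states suffice.
        x   y  
>* S0   S1  S0 
 * S1   S2  S1 
 * S2   S3  S2 
 * S3   S4  S3 
 * S4   S5  S4 
   S5   S5  S5 
(> = start, * = accepting)

start=S0; accept=S0,S1,S2,S3,S4; S0-x->S1; S0-y->S0; S1-x->S2; S1-y->S1; S2-x->S3; S2-y->S2; S3-x->S4; S3-y->S3; S4-x->S5; S4-y->S4; S5-x->S5; S5-y->S5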